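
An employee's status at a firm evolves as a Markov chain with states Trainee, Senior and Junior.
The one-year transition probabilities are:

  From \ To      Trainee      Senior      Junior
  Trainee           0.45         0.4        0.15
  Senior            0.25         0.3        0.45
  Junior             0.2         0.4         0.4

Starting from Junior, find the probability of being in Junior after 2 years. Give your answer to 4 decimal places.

Sum over the intermediate state after 1 year:
P = P(Junior→Trainee)·P(Trainee→Junior) + P(Junior→Senior)·P(Senior→Junior) + P(Junior→Junior)·P(Junior→Junior)
  = 0.2×0.15 + 0.4×0.45 + 0.4×0.4
  = 0.0300 + 0.1800 + 0.1600 = 0.3700

0.3700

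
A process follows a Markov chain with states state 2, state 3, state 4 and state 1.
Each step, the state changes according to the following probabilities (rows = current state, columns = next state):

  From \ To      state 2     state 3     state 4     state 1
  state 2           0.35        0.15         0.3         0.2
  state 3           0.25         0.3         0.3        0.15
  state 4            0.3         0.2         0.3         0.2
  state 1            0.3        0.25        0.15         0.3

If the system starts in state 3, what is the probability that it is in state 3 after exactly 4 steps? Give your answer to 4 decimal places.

Propagate the distribution vector 4 steps from state 3.
After 0 steps: (0.0000, 1.0000, 0.0000, 0.0000)
After 1 step: (0.2500, 0.3000, 0.3000, 0.1500)
After 2 steps: (0.2975, 0.2250, 0.2775, 0.2000)
After 3 steps: (0.3036, 0.2176, 0.2700, 0.2088)
After 4 steps: (0.3043, 0.2170, 0.2687, 0.2100)
P(in state 3 after 4 steps) = 0.2170

0.2170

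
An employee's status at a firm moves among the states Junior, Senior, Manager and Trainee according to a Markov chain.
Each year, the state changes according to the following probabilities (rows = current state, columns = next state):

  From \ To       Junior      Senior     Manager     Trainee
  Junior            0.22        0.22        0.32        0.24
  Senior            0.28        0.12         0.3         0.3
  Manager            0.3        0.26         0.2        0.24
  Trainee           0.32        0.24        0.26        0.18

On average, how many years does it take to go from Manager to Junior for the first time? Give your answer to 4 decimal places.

3.3300

Let t(s) be the expected number of years to first reach Junior from state s, with t(Junior) = 0. Conditioning on the first year:
t(Senior) = 1 + 0.12·t(Senior) + 0.3·t(Manager) + 0.3·t(Trainee)
t(Manager) = 1 + 0.26·t(Senior) + 0.2·t(Manager) + 0.24·t(Trainee)
t(Trainee) = 1 + 0.24·t(Senior) + 0.26·t(Manager) + 0.18·t(Trainee)
Solving: t(Senior) = 3.3850, t(Manager) = 3.3300, t(Trainee) = 3.2661.
Expected years from Manager to Junior: 3.3300.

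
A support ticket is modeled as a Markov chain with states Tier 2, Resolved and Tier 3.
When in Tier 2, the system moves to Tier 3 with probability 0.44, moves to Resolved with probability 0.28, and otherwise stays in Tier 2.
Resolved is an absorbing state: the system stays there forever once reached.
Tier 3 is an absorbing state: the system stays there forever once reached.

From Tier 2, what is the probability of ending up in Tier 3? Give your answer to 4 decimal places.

0.6111

Let h(s) be the probability of absorption at Tier 3 starting from transient state s. Then h(Tier 3) = 1 and h(Resolved) = 0. By first-step analysis:
h(Tier 2) = 0.28·h(Tier 2) + 0.28·0 + 0.44·1
Solving: h(Tier 2) = 0.6111.
Starting from Tier 2, the probability is 0.6111.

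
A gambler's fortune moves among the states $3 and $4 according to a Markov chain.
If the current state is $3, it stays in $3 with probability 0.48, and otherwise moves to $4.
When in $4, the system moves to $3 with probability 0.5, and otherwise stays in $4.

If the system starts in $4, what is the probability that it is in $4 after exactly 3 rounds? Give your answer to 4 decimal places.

0.5098

Propagate the distribution vector 3 rounds from $4.
After 0 rounds: (0.0000, 1.0000)
After 1 round: (0.5000, 0.5000)
After 2 rounds: (0.4900, 0.5100)
After 3 rounds: (0.4902, 0.5098)
P(in $4 after 3 rounds) = 0.5098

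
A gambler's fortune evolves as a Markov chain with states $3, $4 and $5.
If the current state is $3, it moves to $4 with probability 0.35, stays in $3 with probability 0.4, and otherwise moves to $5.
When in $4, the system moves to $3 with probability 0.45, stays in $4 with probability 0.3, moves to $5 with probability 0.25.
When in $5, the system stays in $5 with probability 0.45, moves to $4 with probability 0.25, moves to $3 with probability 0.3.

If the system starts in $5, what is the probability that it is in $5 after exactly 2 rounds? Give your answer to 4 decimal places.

Sum over the intermediate state after 1 round:
P = P($5→$3)·P($3→$5) + P($5→$4)·P($4→$5) + P($5→$5)·P($5→$5)
  = 0.3×0.25 + 0.25×0.25 + 0.45×0.45
  = 0.0750 + 0.0625 + 0.2025 = 0.3400

0.3400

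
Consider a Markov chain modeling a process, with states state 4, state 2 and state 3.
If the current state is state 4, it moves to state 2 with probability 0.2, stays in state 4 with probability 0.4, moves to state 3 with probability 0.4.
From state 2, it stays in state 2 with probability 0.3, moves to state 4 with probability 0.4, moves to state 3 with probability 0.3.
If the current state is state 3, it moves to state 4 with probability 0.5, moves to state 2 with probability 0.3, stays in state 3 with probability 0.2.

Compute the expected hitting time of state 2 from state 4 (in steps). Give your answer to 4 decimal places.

4.2857

Let t(s) be the expected number of steps to first reach state 2 from state s, with t(state 2) = 0. Conditioning on the first step:
t(state 4) = 1 + 0.4·t(state 4) + 0.4·t(state 3)
t(state 3) = 1 + 0.5·t(state 4) + 0.2·t(state 3)
Solving: t(state 4) = 4.2857, t(state 3) = 3.9286.
Expected steps from state 4 to state 2: 4.2857.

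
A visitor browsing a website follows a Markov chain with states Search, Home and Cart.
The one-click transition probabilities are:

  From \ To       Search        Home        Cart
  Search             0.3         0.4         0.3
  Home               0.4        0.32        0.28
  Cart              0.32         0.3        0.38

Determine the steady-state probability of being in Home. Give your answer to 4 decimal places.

Let the stationary distribution be π with π = πP and π_1 + π_2 + π_3 = 1.
π_1 = 0.3·π_1 + 0.4·π_2 + 0.32·π_3
π_2 = 0.4·π_1 + 0.32·π_2 + 0.3·π_3
Solving with the normalization constraint gives π = (0.3405, 0.3409, 0.3187).
So the stationary probability of Home is 0.3409.

0.3409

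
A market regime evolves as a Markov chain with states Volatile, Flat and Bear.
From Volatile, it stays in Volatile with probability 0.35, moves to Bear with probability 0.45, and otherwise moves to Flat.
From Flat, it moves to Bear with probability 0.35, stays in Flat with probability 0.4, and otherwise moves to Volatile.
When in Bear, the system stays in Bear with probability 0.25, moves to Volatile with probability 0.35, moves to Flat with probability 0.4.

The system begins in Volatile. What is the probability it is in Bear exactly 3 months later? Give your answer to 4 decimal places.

Propagate the distribution vector 3 months from Volatile.
After 0 months: (1.0000, 0.0000, 0.0000)
After 1 month: (0.3500, 0.2000, 0.4500)
After 2 months: (0.3300, 0.3300, 0.3400)
After 3 months: (0.3170, 0.3340, 0.3490)
P(in Bear after 3 months) = 0.3490

0.3490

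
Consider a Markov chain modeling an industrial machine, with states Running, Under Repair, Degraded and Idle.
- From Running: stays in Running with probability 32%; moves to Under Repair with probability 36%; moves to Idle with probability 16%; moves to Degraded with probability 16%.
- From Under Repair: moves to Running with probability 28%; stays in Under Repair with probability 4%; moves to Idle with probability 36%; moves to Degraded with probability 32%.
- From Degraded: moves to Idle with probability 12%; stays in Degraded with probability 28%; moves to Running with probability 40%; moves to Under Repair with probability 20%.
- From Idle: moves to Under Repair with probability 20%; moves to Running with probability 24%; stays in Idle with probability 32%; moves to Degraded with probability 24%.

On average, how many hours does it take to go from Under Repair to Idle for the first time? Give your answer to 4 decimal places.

4.2857

Let t(s) be the expected number of hours to first reach Idle from state s, with t(Idle) = 0. Conditioning on the first hour:
t(Running) = 1 + 0.32·t(Running) + 0.36·t(Under Repair) + 0.16·t(Degraded)
t(Under Repair) = 1 + 0.28·t(Running) + 0.04·t(Under Repair) + 0.32·t(Degraded)
t(Degraded) = 1 + 0.4·t(Running) + 0.2·t(Under Repair) + 0.28·t(Degraded)
Solving: t(Running) = 5.0000, t(Under Repair) = 4.2857, t(Degraded) = 5.3571.
Expected hours from Under Repair to Idle: 4.2857.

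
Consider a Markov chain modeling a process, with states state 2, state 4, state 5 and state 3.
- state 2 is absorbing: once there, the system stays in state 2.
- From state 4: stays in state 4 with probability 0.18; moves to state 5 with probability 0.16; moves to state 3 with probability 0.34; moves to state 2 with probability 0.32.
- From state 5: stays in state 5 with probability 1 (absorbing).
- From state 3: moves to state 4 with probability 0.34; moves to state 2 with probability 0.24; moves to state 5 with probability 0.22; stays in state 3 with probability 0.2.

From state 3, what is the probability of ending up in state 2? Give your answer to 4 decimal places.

Let h(s) be the probability of absorption at state 2 starting from transient state s. Then h(state 2) = 1 and h(state 5) = 0. By first-step analysis:
h(state 4) = 0.32·1 + 0.18·h(state 4) + 0.16·0 + 0.34·h(state 3)
h(state 3) = 0.24·1 + 0.34·h(state 4) + 0.22·0 + 0.2·h(state 3)
Solving: h(state 4) = 0.6247, h(state 3) = 0.5655.
Starting from state 3, the probability is 0.5655.

0.5655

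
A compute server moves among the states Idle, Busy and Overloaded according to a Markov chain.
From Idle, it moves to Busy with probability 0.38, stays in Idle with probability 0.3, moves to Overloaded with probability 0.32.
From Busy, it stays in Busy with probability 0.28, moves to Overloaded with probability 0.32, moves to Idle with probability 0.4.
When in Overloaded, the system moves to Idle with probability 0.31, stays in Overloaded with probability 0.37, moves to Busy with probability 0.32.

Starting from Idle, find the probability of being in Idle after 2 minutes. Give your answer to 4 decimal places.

0.3412

Sum over the intermediate state after 1 minute:
P = P(Idle→Idle)·P(Idle→Idle) + P(Idle→Busy)·P(Busy→Idle) + P(Idle→Overloaded)·P(Overloaded→Idle)
  = 0.3×0.3 + 0.38×0.4 + 0.32×0.31
  = 0.0900 + 0.1520 + 0.0992 = 0.3412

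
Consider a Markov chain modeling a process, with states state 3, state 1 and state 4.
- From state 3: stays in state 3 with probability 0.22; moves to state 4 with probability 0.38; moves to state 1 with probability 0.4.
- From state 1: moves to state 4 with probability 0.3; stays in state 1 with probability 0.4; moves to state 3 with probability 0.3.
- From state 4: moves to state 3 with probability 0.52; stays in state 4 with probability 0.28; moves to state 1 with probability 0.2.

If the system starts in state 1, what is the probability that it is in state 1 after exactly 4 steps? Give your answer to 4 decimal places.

0.3358

Propagate the distribution vector 4 steps from state 1.
After 0 steps: (0.0000, 1.0000, 0.0000)
After 1 step: (0.3000, 0.4000, 0.3000)
After 2 steps: (0.3420, 0.3400, 0.3180)
After 3 steps: (0.3426, 0.3364, 0.3210)
After 4 steps: (0.3432, 0.3358, 0.3210)
P(in state 1 after 4 steps) = 0.3358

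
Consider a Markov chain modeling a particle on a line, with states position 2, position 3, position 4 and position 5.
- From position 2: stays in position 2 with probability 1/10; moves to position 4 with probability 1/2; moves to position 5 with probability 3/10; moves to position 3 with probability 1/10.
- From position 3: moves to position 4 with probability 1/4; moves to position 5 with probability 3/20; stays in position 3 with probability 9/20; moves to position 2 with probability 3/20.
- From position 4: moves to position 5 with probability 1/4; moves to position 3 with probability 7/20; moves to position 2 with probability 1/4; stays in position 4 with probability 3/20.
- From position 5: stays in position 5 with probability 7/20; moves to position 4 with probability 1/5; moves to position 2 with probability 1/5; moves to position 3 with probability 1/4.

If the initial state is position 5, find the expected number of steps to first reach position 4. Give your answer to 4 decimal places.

3.7771

Let t(s) be the expected number of steps to first reach position 4 from state s, with t(position 4) = 0. Conditioning on the first step:
t(position 2) = 1 + 0.1·t(position 2) + 0.1·t(position 3) + 0.3·t(position 5)
t(position 3) = 1 + 0.15·t(position 2) + 0.45·t(position 3) + 0.15·t(position 5)
t(position 5) = 1 + 0.2·t(position 2) + 0.25·t(position 3) + 0.35·t(position 5)
Solving: t(position 2) = 2.7706, t(position 3) = 3.6039, t(position 5) = 3.7771.
Expected steps from position 5 to position 4: 3.7771.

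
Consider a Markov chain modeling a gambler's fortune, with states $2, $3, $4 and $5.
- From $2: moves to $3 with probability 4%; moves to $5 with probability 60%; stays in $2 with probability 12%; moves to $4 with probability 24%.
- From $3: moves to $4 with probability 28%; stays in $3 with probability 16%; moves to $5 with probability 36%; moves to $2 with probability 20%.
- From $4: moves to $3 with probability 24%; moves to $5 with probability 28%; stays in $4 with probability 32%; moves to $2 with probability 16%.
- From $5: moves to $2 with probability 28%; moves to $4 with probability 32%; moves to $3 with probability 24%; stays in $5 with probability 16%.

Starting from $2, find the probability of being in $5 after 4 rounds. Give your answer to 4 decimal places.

0.3139

Propagate the distribution vector 4 rounds from $2.
After 0 rounds: (1.0000, 0.0000, 0.0000, 0.0000)
After 1 round: (0.1200, 0.0400, 0.2400, 0.6000)
After 2 rounds: (0.2288, 0.2128, 0.3088, 0.2496)
After 3 rounds: (0.1893, 0.1772, 0.2932, 0.3403)
After 4 rounds: (0.2004, 0.1880, 0.2978, 0.3139)
P(in $5 after 4 rounds) = 0.3139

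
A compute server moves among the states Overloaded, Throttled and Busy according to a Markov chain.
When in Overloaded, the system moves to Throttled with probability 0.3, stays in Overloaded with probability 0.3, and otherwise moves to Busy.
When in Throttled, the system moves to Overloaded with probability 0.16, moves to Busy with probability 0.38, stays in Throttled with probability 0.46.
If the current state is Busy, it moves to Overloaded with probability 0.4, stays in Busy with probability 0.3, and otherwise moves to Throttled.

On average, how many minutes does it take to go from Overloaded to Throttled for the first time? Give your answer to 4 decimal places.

3.3333

Let t(s) be the expected number of minutes to first reach Throttled from state s, with t(Throttled) = 0. Conditioning on the first minute:
t(Overloaded) = 1 + 0.3·t(Overloaded) + 0.4·t(Busy)
t(Busy) = 1 + 0.4·t(Overloaded) + 0.3·t(Busy)
Solving: t(Overloaded) = 3.3333, t(Busy) = 3.3333.
Expected minutes from Overloaded to Throttled: 3.3333.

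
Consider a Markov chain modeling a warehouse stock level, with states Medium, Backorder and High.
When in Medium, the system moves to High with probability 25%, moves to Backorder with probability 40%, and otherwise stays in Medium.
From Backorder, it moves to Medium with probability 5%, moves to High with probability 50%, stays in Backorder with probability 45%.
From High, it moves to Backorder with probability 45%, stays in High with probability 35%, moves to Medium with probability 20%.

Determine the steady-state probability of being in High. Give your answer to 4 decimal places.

Let the stationary distribution be π with π = πP and π_1 + π_2 + π_3 = 1.
π_1 = 0.35·π_1 + 0.05·π_2 + 0.2·π_3
π_2 = 0.4·π_1 + 0.45·π_2 + 0.45·π_3
Solving with the normalization constraint gives π = (0.1573, 0.4421, 0.4006).
So the stationary probability of High is 0.4006.

0.4006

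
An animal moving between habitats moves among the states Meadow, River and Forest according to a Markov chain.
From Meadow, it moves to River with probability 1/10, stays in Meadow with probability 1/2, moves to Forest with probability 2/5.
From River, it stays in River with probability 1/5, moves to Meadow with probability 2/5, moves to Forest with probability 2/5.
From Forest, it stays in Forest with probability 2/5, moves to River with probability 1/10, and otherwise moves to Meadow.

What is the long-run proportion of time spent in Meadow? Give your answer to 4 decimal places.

0.4889

Let the stationary distribution be π with π = πP and π_1 + π_2 + π_3 = 1.
π_1 = 0.5·π_1 + 0.4·π_2 + 0.5·π_3
π_2 = 0.1·π_1 + 0.2·π_2 + 0.1·π_3
Solving with the normalization constraint gives π = (0.4889, 0.1111, 0.4000).
So the stationary probability of Meadow is 0.4889.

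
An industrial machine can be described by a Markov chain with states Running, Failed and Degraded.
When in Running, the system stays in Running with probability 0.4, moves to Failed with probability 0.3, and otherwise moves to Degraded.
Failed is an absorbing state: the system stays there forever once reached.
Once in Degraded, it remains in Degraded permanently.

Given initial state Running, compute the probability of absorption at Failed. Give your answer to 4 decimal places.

Let h(s) be the probability of absorption at Failed starting from transient state s. Then h(Failed) = 1 and h(Degraded) = 0. By first-step analysis:
h(Running) = 0.4·h(Running) + 0.3·1 + 0.3·0
Solving: h(Running) = 0.5000.
Starting from Running, the probability is 0.5000.

0.5000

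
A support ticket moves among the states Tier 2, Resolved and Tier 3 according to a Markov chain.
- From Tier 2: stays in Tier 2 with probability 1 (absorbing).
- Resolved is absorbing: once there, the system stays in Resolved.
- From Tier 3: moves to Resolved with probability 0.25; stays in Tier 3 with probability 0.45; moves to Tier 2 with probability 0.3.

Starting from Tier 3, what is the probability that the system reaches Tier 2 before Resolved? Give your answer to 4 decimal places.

Let h(s) be the probability of absorption at Tier 2 starting from transient state s. Then h(Tier 2) = 1 and h(Resolved) = 0. By first-step analysis:
h(Tier 3) = 0.3·1 + 0.25·0 + 0.45·h(Tier 3)
Solving: h(Tier 3) = 0.5455.
Starting from Tier 3, the probability is 0.5455.

0.5455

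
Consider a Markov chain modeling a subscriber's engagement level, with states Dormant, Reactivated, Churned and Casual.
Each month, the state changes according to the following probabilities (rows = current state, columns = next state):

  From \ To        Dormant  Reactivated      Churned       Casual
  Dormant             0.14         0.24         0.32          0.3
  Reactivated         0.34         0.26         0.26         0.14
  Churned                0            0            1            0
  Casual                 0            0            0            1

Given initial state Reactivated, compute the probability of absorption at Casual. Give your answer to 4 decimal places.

0.4009

Let h(s) be the probability of absorption at Casual starting from transient state s. Then h(Casual) = 1 and h(Churned) = 0. By first-step analysis:
h(Dormant) = 0.14·h(Dormant) + 0.24·h(Reactivated) + 0.32·0 + 0.3·1
h(Reactivated) = 0.34·h(Dormant) + 0.26·h(Reactivated) + 0.26·0 + 0.14·1
Solving: h(Dormant) = 0.4607, h(Reactivated) = 0.4009.
Starting from Reactivated, the probability is 0.4009.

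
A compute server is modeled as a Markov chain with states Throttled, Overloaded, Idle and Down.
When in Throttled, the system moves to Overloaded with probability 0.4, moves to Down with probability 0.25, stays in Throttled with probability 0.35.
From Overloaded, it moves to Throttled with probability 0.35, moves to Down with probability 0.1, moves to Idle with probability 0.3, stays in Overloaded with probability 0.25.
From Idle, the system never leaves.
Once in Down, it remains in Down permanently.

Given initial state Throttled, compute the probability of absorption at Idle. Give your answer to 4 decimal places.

0.3453

Let h(s) be the probability of absorption at Idle starting from transient state s. Then h(Idle) = 1 and h(Down) = 0. By first-step analysis:
h(Throttled) = 0.35·h(Throttled) + 0.4·h(Overloaded) + 0.25·0
h(Overloaded) = 0.35·h(Throttled) + 0.25·h(Overloaded) + 0.3·1 + 0.1·0
Solving: h(Throttled) = 0.3453, h(Overloaded) = 0.5612.
Starting from Throttled, the probability is 0.3453.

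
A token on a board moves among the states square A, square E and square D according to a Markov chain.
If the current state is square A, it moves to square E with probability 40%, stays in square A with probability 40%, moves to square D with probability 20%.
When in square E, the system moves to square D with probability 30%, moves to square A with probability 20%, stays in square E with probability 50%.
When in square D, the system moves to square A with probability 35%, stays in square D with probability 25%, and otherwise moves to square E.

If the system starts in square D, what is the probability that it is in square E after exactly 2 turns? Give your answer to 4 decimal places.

0.4400

Sum over the intermediate state after 1 turn:
P = P(square D→square A)·P(square A→square E) + P(square D→square E)·P(square E→square E) + P(square D→square D)·P(square D→square E)
  = 0.35×0.4 + 0.4×0.5 + 0.25×0.4
  = 0.1400 + 0.2000 + 0.1000 = 0.4400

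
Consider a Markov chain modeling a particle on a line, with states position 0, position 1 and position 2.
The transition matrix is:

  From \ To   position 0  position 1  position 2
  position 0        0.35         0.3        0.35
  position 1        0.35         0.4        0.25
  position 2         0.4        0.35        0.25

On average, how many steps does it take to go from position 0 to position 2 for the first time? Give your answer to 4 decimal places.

3.1579

Let t(s) be the expected number of steps to first reach position 2 from state s, with t(position 2) = 0. Conditioning on the first step:
t(position 0) = 1 + 0.35·t(position 0) + 0.3·t(position 1)
t(position 1) = 1 + 0.35·t(position 0) + 0.4·t(position 1)
Solving: t(position 0) = 3.1579, t(position 1) = 3.5088.
Expected steps from position 0 to position 2: 3.1579.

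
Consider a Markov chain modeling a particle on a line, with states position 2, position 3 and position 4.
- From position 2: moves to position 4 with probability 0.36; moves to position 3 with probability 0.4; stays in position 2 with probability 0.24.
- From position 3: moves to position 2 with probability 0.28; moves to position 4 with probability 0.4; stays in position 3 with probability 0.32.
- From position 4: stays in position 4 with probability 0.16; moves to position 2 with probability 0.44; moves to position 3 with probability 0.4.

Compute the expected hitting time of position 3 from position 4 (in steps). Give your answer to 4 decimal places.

2.5000

Let t(s) be the expected number of steps to first reach position 3 from state s, with t(position 3) = 0. Conditioning on the first step:
t(position 2) = 1 + 0.24·t(position 2) + 0.36·t(position 4)
t(position 4) = 1 + 0.44·t(position 2) + 0.16·t(position 4)
Solving: t(position 2) = 2.5000, t(position 4) = 2.5000.
Expected steps from position 4 to position 3: 2.5000.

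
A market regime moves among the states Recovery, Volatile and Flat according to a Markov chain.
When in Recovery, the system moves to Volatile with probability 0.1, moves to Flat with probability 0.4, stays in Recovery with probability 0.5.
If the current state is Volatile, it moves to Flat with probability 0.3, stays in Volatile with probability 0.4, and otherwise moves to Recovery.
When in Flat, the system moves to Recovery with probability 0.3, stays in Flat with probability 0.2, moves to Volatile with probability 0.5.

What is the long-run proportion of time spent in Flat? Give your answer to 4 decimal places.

Let the stationary distribution be π with π = πP and π_1 + π_2 + π_3 = 1.
π_1 = 0.5·π_1 + 0.3·π_2 + 0.3·π_3
π_2 = 0.1·π_1 + 0.4·π_2 + 0.5·π_3
Solving with the normalization constraint gives π = (0.3750, 0.3182, 0.3068).
So the stationary probability of Flat is 0.3068.

0.3068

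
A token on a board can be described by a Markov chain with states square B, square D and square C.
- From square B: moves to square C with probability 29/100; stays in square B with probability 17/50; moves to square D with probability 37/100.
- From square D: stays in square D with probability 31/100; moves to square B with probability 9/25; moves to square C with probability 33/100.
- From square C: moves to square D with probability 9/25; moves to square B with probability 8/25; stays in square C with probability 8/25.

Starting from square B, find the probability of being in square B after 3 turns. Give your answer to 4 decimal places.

Propagate the distribution vector 3 turns from square B.
After 0 turns: (1.0000, 0.0000, 0.0000)
After 1 turn: (0.3400, 0.3700, 0.2900)
After 2 turns: (0.3416, 0.3449, 0.3135)
After 3 turns: (0.3406, 0.3462, 0.3132)
P(in square B after 3 turns) = 0.3406

0.3406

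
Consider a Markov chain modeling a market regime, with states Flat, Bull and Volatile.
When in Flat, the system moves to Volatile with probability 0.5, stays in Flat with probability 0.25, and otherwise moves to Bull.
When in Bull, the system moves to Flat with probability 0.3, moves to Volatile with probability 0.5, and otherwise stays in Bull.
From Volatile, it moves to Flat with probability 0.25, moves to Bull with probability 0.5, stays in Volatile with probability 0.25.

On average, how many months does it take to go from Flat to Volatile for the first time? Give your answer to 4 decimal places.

2.0000

Let t(s) be the expected number of months to first reach Volatile from state s, with t(Volatile) = 0. Conditioning on the first month:
t(Flat) = 1 + 0.25·t(Flat) + 0.25·t(Bull)
t(Bull) = 1 + 0.3·t(Flat) + 0.2·t(Bull)
Solving: t(Flat) = 2.0000, t(Bull) = 2.0000.
Expected months from Flat to Volatile: 2.0000.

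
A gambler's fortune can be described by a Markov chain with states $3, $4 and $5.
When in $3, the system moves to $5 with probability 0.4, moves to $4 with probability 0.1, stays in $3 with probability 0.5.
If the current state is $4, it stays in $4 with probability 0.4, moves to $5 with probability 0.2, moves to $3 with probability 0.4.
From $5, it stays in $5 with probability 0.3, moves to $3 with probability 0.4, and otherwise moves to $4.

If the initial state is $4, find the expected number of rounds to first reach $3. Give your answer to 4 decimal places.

2.5000

Let t(s) be the expected number of rounds to first reach $3 from state s, with t($3) = 0. Conditioning on the first round:
t($4) = 1 + 0.4·t($4) + 0.2·t($5)
t($5) = 1 + 0.3·t($4) + 0.3·t($5)
Solving: t($4) = 2.5000, t($5) = 2.5000.
Expected rounds from $4 to $3: 2.5000.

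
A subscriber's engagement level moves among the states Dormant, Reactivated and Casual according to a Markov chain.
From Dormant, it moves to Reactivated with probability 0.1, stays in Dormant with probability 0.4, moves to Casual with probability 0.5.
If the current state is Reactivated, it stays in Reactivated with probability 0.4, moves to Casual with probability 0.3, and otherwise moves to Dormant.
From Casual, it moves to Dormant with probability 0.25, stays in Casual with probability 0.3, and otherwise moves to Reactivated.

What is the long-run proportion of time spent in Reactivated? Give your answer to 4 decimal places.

Let the stationary distribution be π with π = πP and π_1 + π_2 + π_3 = 1.
π_1 = 0.4·π_1 + 0.3·π_2 + 0.25·π_3
π_2 = 0.1·π_1 + 0.4·π_2 + 0.45·π_3
Solving with the normalization constraint gives π = (0.3132, 0.3242, 0.3626).
So the stationary probability of Reactivated is 0.3242.

0.3242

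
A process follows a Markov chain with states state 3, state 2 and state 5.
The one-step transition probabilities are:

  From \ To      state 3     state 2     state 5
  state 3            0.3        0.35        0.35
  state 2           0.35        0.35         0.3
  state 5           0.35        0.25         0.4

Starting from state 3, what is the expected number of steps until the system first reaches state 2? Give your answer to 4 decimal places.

Let t(s) be the expected number of steps to first reach state 2 from state s, with t(state 2) = 0. Conditioning on the first step:
t(state 3) = 1 + 0.3·t(state 3) + 0.35·t(state 5)
t(state 5) = 1 + 0.35·t(state 3) + 0.4·t(state 5)
Solving: t(state 3) = 3.1933, t(state 5) = 3.5294.
Expected steps from state 3 to state 2: 3.1933.

3.1933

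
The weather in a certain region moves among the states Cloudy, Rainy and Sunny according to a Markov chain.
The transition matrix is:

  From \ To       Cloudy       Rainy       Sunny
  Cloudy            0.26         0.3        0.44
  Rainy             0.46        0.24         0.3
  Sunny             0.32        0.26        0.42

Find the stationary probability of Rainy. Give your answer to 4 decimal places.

0.2681

Let the stationary distribution be π with π = πP and π_1 + π_2 + π_3 = 1.
π_1 = 0.26·π_1 + 0.46·π_2 + 0.32·π_3
π_2 = 0.3·π_1 + 0.24·π_2 + 0.26·π_3
Solving with the normalization constraint gives π = (0.3373, 0.2681, 0.3946).
So the stationary probability of Rainy is 0.2681.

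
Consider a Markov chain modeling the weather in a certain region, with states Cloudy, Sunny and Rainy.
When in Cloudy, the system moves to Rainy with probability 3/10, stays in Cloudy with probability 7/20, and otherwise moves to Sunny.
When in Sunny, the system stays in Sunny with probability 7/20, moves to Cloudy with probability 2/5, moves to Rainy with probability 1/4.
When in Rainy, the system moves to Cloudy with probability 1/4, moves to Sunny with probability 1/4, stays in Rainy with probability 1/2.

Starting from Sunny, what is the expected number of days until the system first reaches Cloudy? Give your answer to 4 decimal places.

2.8571

Let t(s) be the expected number of days to first reach Cloudy from state s, with t(Cloudy) = 0. Conditioning on the first day:
t(Sunny) = 1 + 0.35·t(Sunny) + 0.25·t(Rainy)
t(Rainy) = 1 + 0.25·t(Sunny) + 0.5·t(Rainy)
Solving: t(Sunny) = 2.8571, t(Rainy) = 3.4286.
Expected days from Sunny to Cloudy: 2.8571.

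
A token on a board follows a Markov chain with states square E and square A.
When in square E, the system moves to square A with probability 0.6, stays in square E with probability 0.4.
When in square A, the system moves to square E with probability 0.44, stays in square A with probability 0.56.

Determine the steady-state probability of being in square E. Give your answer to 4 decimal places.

Let the stationary distribution be π with π = πP and π_1 + π_2 = 1.
π_1 = 0.4·π_1 + 0.44·π_2
Solving with the normalization constraint gives π = (0.4231, 0.5769).
So the stationary probability of square E is 0.4231.

0.4231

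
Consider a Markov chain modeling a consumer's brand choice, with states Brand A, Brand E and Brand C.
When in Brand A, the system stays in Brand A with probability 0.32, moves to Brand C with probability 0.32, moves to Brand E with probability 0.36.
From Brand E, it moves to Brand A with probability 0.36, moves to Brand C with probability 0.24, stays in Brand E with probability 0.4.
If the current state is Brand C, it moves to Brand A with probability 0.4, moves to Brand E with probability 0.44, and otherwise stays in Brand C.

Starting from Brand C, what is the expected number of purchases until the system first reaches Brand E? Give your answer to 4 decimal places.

2.4368

Let t(s) be the expected number of purchases to first reach Brand E from state s, with t(Brand E) = 0. Conditioning on the first purchase:
t(Brand A) = 1 + 0.32·t(Brand A) + 0.32·t(Brand C)
t(Brand C) = 1 + 0.4·t(Brand A) + 0.16·t(Brand C)
Solving: t(Brand A) = 2.6173, t(Brand C) = 2.4368.
Expected purchases from Brand C to Brand E: 2.4368.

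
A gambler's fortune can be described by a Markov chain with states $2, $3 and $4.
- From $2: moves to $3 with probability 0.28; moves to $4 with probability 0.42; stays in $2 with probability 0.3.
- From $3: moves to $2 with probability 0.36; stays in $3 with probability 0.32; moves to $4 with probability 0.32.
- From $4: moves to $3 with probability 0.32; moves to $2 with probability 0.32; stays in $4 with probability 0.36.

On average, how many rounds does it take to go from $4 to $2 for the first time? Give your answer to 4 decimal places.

3.0048

Let t(s) be the expected number of rounds to first reach $2 from state s, with t($2) = 0. Conditioning on the first round:
t($3) = 1 + 0.32·t($3) + 0.32·t($4)
t($4) = 1 + 0.32·t($3) + 0.36·t($4)
Solving: t($3) = 2.8846, t($4) = 3.0048.
Expected rounds from $4 to $2: 3.0048.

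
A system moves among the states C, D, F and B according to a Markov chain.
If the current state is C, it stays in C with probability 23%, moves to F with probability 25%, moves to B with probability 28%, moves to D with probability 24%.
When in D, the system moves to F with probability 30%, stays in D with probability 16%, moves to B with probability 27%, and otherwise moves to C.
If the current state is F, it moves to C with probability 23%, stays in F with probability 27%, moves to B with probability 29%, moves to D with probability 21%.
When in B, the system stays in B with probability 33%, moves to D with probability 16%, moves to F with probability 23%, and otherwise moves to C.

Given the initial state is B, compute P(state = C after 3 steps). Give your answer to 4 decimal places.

Propagate the distribution vector 3 steps from B.
After 0 steps: (0.0000, 0.0000, 0.0000, 1.0000)
After 1 step: (0.2800, 0.1600, 0.2300, 0.3300)
After 2 steps: (0.2529, 0.1939, 0.2560, 0.2972)
After 3 steps: (0.2526, 0.1930, 0.2589, 0.2955)
P(in C after 3 steps) = 0.2526

0.2526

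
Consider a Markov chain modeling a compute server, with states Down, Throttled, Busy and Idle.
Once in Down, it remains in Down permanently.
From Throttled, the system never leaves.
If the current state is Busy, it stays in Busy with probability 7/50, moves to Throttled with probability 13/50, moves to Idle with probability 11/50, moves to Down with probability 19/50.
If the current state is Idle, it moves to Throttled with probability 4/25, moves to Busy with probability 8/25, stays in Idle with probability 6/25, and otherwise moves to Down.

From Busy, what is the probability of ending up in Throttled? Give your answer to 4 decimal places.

0.3992

Let h(s) be the probability of absorption at Throttled starting from transient state s. Then h(Throttled) = 1 and h(Down) = 0. By first-step analysis:
h(Busy) = 0.38·0 + 0.26·1 + 0.14·h(Busy) + 0.22·h(Idle)
h(Idle) = 0.28·0 + 0.16·1 + 0.32·h(Busy) + 0.24·h(Idle)
Solving: h(Busy) = 0.3992, h(Idle) = 0.3786.
Starting from Busy, the probability is 0.3992.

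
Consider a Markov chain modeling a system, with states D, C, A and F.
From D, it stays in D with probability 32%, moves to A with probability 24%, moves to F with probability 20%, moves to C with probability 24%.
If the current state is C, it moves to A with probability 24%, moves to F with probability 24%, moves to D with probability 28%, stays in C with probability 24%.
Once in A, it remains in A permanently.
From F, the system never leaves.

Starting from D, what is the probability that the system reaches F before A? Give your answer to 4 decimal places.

Let h(s) be the probability of absorption at F starting from transient state s. Then h(F) = 1 and h(A) = 0. By first-step analysis:
h(D) = 0.32·h(D) + 0.24·h(C) + 0.24·0 + 0.2·1
h(C) = 0.28·h(D) + 0.24·h(C) + 0.24·0 + 0.24·1
Solving: h(D) = 0.4662, h(C) = 0.4875.
Starting from D, the probability is 0.4662.

0.4662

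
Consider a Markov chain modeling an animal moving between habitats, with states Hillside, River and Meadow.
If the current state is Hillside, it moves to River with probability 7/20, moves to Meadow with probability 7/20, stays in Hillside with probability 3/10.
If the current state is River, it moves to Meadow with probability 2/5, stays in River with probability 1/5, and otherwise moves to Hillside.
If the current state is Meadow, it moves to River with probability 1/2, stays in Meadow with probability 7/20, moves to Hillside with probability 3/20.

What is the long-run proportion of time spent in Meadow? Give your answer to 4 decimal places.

Let the stationary distribution be π with π = πP and π_1 + π_2 + π_3 = 1.
π_1 = 0.3·π_1 + 0.4·π_2 + 0.15·π_3
π_2 = 0.35·π_1 + 0.2·π_2 + 0.5·π_3
Solving with the normalization constraint gives π = (0.2801, 0.3523, 0.3676).
So the stationary probability of Meadow is 0.3676.

0.3676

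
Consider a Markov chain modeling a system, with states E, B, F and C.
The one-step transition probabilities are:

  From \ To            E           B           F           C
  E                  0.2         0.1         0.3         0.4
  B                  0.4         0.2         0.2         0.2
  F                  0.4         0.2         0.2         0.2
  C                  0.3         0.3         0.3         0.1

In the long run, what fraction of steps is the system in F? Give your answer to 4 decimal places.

0.2552

Let the stationary distribution be π with π = πP and π_1 + π_2 + π_3 + π_4 = 1.
π_1 = 0.2·π_1 + 0.4·π_2 + 0.4·π_3 + 0.3·π_4
π_2 = 0.1·π_1 + 0.2·π_2 + 0.2·π_3 + 0.3·π_4
π_3 = 0.3·π_1 + 0.2·π_2 + 0.2·π_3 + 0.3·π_4
Solving with the normalization constraint gives π = (0.3134, 0.1925, 0.2552, 0.2388).
So the stationary probability of F is 0.2552.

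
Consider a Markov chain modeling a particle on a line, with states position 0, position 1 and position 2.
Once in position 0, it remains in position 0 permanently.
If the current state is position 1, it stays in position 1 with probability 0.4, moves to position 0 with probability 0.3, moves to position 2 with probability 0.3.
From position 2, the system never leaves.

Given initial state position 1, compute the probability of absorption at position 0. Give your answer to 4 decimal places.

0.5000

Let h(s) be the probability of absorption at position 0 starting from transient state s. Then h(position 0) = 1 and h(position 2) = 0. By first-step analysis:
h(position 1) = 0.3·1 + 0.4·h(position 1) + 0.3·0
Solving: h(position 1) = 0.5000.
Starting from position 1, the probability is 0.5000.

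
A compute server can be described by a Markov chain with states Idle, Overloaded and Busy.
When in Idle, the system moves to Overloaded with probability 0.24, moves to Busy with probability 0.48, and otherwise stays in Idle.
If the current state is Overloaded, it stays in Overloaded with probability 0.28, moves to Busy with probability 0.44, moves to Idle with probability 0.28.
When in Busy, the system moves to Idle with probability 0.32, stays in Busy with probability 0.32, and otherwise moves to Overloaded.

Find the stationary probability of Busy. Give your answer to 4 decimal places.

Let the stationary distribution be π with π = πP and π_1 + π_2 + π_3 = 1.
π_1 = 0.28·π_1 + 0.28·π_2 + 0.32·π_3
π_2 = 0.24·π_1 + 0.28·π_2 + 0.36·π_3
Solving with the normalization constraint gives π = (0.2961, 0.3004, 0.4034).
So the stationary probability of Busy is 0.4034.

0.4034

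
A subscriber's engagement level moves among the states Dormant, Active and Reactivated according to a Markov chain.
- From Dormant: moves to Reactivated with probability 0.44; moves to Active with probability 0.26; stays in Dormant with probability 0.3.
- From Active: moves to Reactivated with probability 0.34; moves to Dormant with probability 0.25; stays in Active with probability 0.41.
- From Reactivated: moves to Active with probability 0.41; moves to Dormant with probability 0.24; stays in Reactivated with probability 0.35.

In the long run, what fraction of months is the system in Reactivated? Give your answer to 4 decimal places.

0.3696

Let the stationary distribution be π with π = πP and π_1 + π_2 + π_3 = 1.
π_1 = 0.3·π_1 + 0.25·π_2 + 0.24·π_3
π_2 = 0.26·π_1 + 0.41·π_2 + 0.41·π_3
Solving with the normalization constraint gives π = (0.2593, 0.3711, 0.3696).
So the stationary probability of Reactivated is 0.3696.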